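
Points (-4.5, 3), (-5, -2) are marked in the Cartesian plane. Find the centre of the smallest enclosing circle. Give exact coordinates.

The smallest circle enclosing two points has them as diameter endpoints.
Centre = midpoint = (-4.75, 0.5); r² = |(-4.5, 3)−(-5, -2)|²/4 = 25.25/4 = 6.3125.
Centre = (-4.75, 0.5).

(-4.75, 0.5)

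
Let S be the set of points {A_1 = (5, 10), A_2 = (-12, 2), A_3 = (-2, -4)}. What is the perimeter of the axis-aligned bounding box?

Width = max x − min x = 5 − (-12) = 17.
Height = max y − min y = 10 − (-4) = 14.
Perimeter = 2(17 + 14) = 62.

62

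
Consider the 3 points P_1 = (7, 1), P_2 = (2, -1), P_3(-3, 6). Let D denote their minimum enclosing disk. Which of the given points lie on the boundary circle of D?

P_1, P_3

Side lengths²: P_1P_2² = 29, P_1P_3² = 125, P_2P_3² = 74.
Since P_1P_3² = 125 ≥ 74 + 29 = 103, the angle opposite P_1P_3 is not acute, so the smallest enclosing circle has P_1P_3 as diameter.
Centre = midpoint of P_1P_3 = (2, 3.5), r² = 125/4 = 31.25.
The points at distance exactly r from the centre are P_1, P_3 — 2 points.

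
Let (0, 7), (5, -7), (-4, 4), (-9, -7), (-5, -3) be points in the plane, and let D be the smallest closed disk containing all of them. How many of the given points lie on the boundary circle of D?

3

By Welzl's lemma the MEC is supported by two points (diametrically opposite) or three points (on a circumcircle).
The minimum enclosing circle is determined by three boundary points: (0, 7), (5, -7), (-9, -7).
Their circumcentre is (-2, -45/28) with r² = 61217/784.
The farthest remaining point (-4, 4) is at distance² 27785/784 ≤ 61217/784.
The points at distance exactly r from the centre are (0, 7), (5, -7), (-9, -7) — 3 points.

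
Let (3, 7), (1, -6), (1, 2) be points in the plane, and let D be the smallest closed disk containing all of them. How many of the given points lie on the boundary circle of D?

Call the three points A, B, C in the order given.
Side lengths²: AB² = 173, AC² = 29, BC² = 64.
Since AB² = 173 ≥ 64 + 29 = 93, the angle opposite AB is not acute, so the smallest enclosing circle has AB as diameter.
Centre = midpoint of AB = (2, 0.5), r² = 173/4 = 43.25.
The points at distance exactly r from the centre are (3, 7), (1, -6) — 2 points.

2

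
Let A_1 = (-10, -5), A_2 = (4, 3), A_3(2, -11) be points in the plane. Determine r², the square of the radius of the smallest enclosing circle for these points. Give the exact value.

Side lengths²: A_1A_2² = 260, A_1A_3² = 180, A_2A_3² = 200.
Since A_1A_2² = 260 < 200 + 180 = 380, the triangle is acute, so the smallest enclosing circle is the circumcircle.
Circumcentre = (-5/3, -10/3), r² = 650/9.

650/9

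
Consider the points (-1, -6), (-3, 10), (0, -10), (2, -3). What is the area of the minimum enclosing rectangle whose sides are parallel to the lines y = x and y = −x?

195.5

In coordinates u = x + y, v = x − y the rectangle is axis-aligned; the map (x,y)→(u,v) scales areas by 2.
u-values: -7, 7, -10, -1; range = 7 − (-10) = 17.
v-values: 5, -13, 10, 5; range = 10 − (-13) = 23.
Area = (17 × 23) / 2 = 195.5.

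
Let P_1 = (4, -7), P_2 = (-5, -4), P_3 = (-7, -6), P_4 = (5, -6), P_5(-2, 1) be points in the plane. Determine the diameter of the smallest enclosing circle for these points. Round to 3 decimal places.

The minimum enclosing circle of a finite set is fixed by two of the points (as a diameter) or three (as a circumcircle).
The minimum enclosing circle is determined by three boundary points: P_3, P_4, P_5.
Their circumcentre is (-1, -5) with r² = 37.
The farthest remaining point P_1 is at distance² 29 ≤ 37.
Diameter = 2r = 2√37 ≈ 12.166.

12.166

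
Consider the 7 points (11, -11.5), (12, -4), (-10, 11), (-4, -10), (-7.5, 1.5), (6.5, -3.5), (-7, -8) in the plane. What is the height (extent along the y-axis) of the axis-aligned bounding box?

22.5

max y = 11, min y = -11.5, so height = 22.5.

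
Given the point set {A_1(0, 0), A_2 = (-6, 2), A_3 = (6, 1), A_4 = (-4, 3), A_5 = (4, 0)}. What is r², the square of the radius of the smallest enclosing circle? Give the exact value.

The minimum enclosing circle of a finite set is fixed by two of the points (as a diameter) or three (as a circumcircle).
The farthest pair is A_2–A_3 with squared distance 145. The circle on this segment as diameter has centre (0, 1.5) and r² = 145/4 = 36.25.
Check A_1: distance² to centre = 2.25 ≤ 36.25, so it lies inside.
All remaining points lie in this disk, and no smaller disk contains both endpoints, so this is the minimum enclosing circle.

36.25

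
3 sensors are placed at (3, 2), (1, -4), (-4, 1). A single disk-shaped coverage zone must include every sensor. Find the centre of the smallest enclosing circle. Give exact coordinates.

(-0.25, -0.25)

Call the three points A, B, C in the order given.
Side lengths²: AB² = 40, AC² = 50, BC² = 50.
Since BC² = 50 < 50 + 40 = 90, the triangle is acute, so the smallest enclosing circle is the circumcircle.
Circumcentre = (-0.25, -0.25), r² = 15.625.
Centre = (-0.25, -0.25).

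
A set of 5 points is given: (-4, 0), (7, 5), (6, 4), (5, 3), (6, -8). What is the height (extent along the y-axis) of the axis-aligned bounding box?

max y = 5, min y = -8, so height = 13.

13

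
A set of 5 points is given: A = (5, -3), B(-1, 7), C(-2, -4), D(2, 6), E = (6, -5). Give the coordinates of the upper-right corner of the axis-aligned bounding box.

(6, 7)

x-range [-2, 6], y-range [-5, 7].
The upper-right corner is (6, 7).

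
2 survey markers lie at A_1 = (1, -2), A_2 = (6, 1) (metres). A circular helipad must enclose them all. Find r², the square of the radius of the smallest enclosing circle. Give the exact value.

The smallest circle enclosing two points has them as diameter endpoints.
Centre = midpoint = (3.5, -0.5); r² = |A_1A_2|²/4 = 34/4 = 8.5.

8.5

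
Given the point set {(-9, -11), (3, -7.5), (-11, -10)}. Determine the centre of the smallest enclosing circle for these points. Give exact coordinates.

(-4, -8.75)

Call the three points A, B, C in the order given.
Side lengths²: AB² = 156.25, AC² = 5, BC² = 202.25.
Since BC² = 202.25 ≥ 156.25 + 5 = 161.25, the angle opposite BC is not acute, so the smallest enclosing circle has BC as diameter.
Centre = midpoint of BC = (-4, -8.75), r² = 202.25/4 = 50.5625.
Centre = (-4, -8.75).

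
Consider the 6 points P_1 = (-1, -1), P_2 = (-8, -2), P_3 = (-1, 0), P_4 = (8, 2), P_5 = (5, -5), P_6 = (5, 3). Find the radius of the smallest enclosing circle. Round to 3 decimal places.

8.246

A smallest enclosing disk is always determined by at most three of the input points on its boundary.
The farthest pair is P_2–P_4 with squared distance 272. The circle on this segment as diameter has centre (0, 0) and r² = 272/4 = 68.
Check P_1: distance² to centre = 2 ≤ 68, so it lies inside.
All remaining points lie in this disk, and no smaller disk contains both endpoints, so this is the minimum enclosing circle.
r = √68 ≈ 8.246.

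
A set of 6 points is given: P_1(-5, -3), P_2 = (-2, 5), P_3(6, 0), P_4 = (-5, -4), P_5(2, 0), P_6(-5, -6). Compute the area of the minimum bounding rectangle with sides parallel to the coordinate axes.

x ranges over [-5, 6], width 11.
y ranges over [-6, 5], height 11.
Area = 11 × 11 = 121.

121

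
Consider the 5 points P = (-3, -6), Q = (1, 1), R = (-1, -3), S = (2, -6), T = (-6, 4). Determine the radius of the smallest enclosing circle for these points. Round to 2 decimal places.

6.40

The minimum enclosing circle of a finite set is fixed by two of the points (as a diameter) or three (as a circumcircle).
The farthest pair is S–T with squared distance 164. The circle on this segment as diameter has centre (-2, -1) and r² = 164/4 = 41.
Check P: distance² to centre = 26 ≤ 41, so it lies inside.
All remaining points lie in this disk, and no smaller disk contains both endpoints, so this is the minimum enclosing circle.
r = √41 ≈ 6.40.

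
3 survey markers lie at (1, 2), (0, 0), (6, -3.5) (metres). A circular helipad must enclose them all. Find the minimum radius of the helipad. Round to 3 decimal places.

Call the three points A, B, C in the order given.
Side lengths²: AB² = 5, AC² = 55.25, BC² = 48.25.
Since AC² = 55.25 ≥ 48.25 + 5 = 53.25, the angle opposite AC is not acute, so the smallest enclosing circle has AC as diameter.
Centre = midpoint of AC = (3.5, -0.75), r² = 55.25/4 = 13.8125.
r = √(13.8125) ≈ 3.717.

3.717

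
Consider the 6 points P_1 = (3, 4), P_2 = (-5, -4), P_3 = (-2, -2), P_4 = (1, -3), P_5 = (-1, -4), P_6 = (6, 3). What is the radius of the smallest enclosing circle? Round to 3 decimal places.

6.519

The minimum enclosing circle of a finite set is fixed by two of the points (as a diameter) or three (as a circumcircle).
The farthest pair is P_2–P_6 with squared distance 170. The circle on this segment as diameter has centre (0.5, -0.5) and r² = 170/4 = 42.5.
Check P_1: distance² to centre = 26.5 ≤ 42.5, so it lies inside.
All remaining points lie in this disk, and no smaller disk contains both endpoints, so this is the minimum enclosing circle.
r = √(42.5) ≈ 6.519.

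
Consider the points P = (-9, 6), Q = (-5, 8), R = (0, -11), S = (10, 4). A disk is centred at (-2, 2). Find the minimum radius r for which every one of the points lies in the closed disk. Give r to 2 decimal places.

The required radius is the distance from (-2, 2) to the farthest point.
Squared distances: 65, 45, 173, 148.
Maximum is 173, attained at R.
r = √173 ≈ 13.15.

13.15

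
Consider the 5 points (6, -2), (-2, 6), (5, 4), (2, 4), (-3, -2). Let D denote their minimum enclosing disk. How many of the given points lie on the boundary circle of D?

3

The minimum enclosing circle of a finite set is fixed by two of the points (as a diameter) or three (as a circumcircle).
The minimum enclosing circle is determined by three boundary points: (6, -2), (-2, 6), (-3, -2).
Their circumcentre is (1.5, 1.5) with r² = 32.5.
The farthest remaining point (5, 4) is at distance² 18.5 ≤ 32.5.
The points at distance exactly r from the centre are (6, -2), (-2, 6), (-3, -2) — 3 points.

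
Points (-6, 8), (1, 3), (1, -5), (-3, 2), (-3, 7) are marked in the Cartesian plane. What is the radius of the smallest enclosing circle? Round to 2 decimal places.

The minimum enclosing circle of a finite set is fixed by two of the points (as a diameter) or three (as a circumcircle).
The farthest pair is (-6, 8)–(1, -5) with squared distance 218. The circle on this segment as diameter has centre (-2.5, 1.5) and r² = 218/4 = 54.5.
Check (1, 3): distance² to centre = 14.5 ≤ 54.5, so it lies inside.
All remaining points lie in this disk, and no smaller disk contains both endpoints, so this is the minimum enclosing circle.
r = √(54.5) ≈ 7.38.

7.38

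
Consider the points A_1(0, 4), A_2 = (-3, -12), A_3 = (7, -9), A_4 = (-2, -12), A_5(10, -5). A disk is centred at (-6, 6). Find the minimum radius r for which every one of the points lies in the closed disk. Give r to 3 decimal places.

The required radius is the distance from (-6, 6) to the farthest point.
Squared distances: 40, 333, 394, 340, 377.
Maximum is 394, attained at A_3.
r = √394 ≈ 19.849.

19.849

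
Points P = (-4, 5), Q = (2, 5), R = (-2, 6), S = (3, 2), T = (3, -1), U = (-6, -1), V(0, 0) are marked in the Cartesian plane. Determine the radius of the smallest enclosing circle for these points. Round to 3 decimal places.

5.069

A smallest enclosing disk is always determined by at most three of the input points on its boundary.
The minimum enclosing circle is determined by three boundary points: Q, T, U.
Their circumcentre is (-1.5, 4/3) with r² = 925/36.
The farthest remaining point R is at distance² 793/36 ≤ 925/36.
r = √(925/36) ≈ 5.069.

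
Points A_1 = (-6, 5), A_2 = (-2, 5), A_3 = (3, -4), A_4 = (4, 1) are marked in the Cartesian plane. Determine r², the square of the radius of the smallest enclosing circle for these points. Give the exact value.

By Welzl's lemma the MEC is supported by two points (diametrically opposite) or three points (on a circumcircle).
The farthest pair is A_1–A_3 with squared distance 162. The circle on this segment as diameter has centre (-1.5, 0.5) and r² = 162/4 = 40.5.
Check A_2: distance² to centre = 20.5 ≤ 40.5, so it lies inside.
All remaining points lie in this disk, and no smaller disk contains both endpoints, so this is the minimum enclosing circle.

40.5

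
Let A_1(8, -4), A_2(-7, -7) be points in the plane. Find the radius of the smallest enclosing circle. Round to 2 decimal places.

The smallest circle enclosing two points has them as diameter endpoints.
Centre = midpoint = (0.5, -5.5); r² = |A_1A_2|²/4 = 234/4 = 58.5.
r = √(58.5) ≈ 7.65.

7.65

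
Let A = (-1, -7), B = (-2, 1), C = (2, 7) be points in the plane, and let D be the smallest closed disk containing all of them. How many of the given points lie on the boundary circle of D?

Side lengths²: AB² = 65, AC² = 205, BC² = 52.
Since AC² = 205 ≥ 65 + 52 = 117, the angle opposite AC is not acute, so the smallest enclosing circle has AC as diameter.
Centre = midpoint of AC = (0.5, 0), r² = 205/4 = 51.25.
The points at distance exactly r from the centre are A, C — 2 points.

2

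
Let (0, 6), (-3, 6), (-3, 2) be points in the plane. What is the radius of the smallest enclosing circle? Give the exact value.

Call the three points A, B, C in the order given.
Side lengths²: AB² = 9, AC² = 25, BC² = 16.
Since AC² = 25 ≥ 16 + 9 = 25, the angle opposite AC is not acute, so the smallest enclosing circle has AC as diameter.
Centre = midpoint of AC = (-1.5, 4), r² = 25/4 = 6.25.
r = √(6.25) = 2.5.

2.5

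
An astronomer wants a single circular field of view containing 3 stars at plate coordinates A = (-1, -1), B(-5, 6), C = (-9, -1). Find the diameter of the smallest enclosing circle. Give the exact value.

65/7

Side lengths²: AB² = 65, AC² = 64, BC² = 65.
Since BC² = 65 < 65 + 64 = 129, the triangle is acute, so the smallest enclosing circle is the circumcircle.
Circumcentre = (-5, 19/14), r² = 4225/196.
Diameter = 2r = 2√(4225/196) = 65/7.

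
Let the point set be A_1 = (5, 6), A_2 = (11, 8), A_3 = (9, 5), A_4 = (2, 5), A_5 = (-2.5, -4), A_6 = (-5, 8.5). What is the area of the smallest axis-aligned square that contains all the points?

256

The bounding box has width 16 and height 12.5.
An axis-aligned square enclosing the set must have side ≥ max(width, height).
So the minimum side is max(16, 12.5) = 16.
Area = 16² = 256.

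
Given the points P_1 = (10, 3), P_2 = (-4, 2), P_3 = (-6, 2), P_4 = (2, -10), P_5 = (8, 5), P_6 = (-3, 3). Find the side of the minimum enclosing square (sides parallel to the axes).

16

The bounding box has width 16 and height 15.
An axis-aligned square enclosing the set must have side ≥ max(width, height).
So the minimum side is max(16, 15) = 16.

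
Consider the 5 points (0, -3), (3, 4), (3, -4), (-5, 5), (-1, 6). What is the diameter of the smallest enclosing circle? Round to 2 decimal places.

The farthest pair is (3, -4)–(-5, 5) with squared distance 145. The circle on this segment as diameter has centre (-1, 0.5) and r² = 145/4 = 36.25.
Check (0, -3): distance² to centre = 13.25 ≤ 36.25, so it lies inside.
All remaining points lie in this disk, and no smaller disk contains both endpoints, so this is the minimum enclosing circle.
Diameter = 2r = 2√(36.25) ≈ 12.04.

12.04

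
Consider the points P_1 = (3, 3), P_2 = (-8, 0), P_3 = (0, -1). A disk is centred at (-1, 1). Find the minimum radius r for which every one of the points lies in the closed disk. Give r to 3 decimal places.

7.071

The required radius is the distance from (-1, 1) to the farthest point.
Squared distances: 20, 50, 5.
Maximum is 50, attained at P_2.
r = √50 ≈ 7.071.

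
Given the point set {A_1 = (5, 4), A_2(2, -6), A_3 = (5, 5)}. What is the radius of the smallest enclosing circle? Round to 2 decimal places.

5.70

Side lengths²: A_1A_2² = 109, A_1A_3² = 1, A_2A_3² = 130.
Since A_2A_3² = 130 ≥ 109 + 1 = 110, the angle opposite A_2A_3 is not acute, so the smallest enclosing circle has A_2A_3 as diameter.
Centre = midpoint of A_2A_3 = (3.5, -0.5), r² = 130/4 = 32.5.
r = √(32.5) ≈ 5.70.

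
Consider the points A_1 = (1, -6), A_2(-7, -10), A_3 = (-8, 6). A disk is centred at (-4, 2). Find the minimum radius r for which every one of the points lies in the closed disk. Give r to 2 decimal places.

12.37

The required radius is the distance from (-4, 2) to the farthest point.
Squared distances: 89, 153, 32.
Maximum is 153, attained at A_2.
r = √153 ≈ 12.37.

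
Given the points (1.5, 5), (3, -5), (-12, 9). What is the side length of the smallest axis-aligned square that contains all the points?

15

The bounding box has width 15 and height 14.
An axis-aligned square enclosing the set must have side ≥ max(width, height).
So the minimum side is max(15, 14) = 15.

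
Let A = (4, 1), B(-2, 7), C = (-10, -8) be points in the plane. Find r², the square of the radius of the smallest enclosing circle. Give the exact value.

Side lengths²: AB² = 72, AC² = 277, BC² = 289.
Since BC² = 289 < 277 + 72 = 349, the triangle is acute, so the smallest enclosing circle is the circumcircle.
Circumcentre = (-201/46, -63/46), r² = 80053/1058.

80053/1058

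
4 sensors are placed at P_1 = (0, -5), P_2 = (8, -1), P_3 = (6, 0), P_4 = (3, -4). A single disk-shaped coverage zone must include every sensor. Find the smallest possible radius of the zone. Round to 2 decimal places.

A smallest enclosing disk is always determined by at most three of the input points on its boundary.
The farthest pair is P_1–P_2 with squared distance 80. The circle on this segment as diameter has centre (4, -3) and r² = 80/4 = 20.
Check P_3: distance² to centre = 13 ≤ 20, so it lies inside.
All remaining points lie in this disk, and no smaller disk contains both endpoints, so this is the minimum enclosing circle.
r = √20 ≈ 4.47.

4.47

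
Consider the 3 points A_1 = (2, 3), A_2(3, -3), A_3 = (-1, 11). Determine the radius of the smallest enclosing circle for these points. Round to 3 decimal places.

7.280

Side lengths²: A_1A_2² = 37, A_1A_3² = 73, A_2A_3² = 212.
Since A_2A_3² = 212 ≥ 73 + 37 = 110, the angle opposite A_2A_3 is not acute, so the smallest enclosing circle has A_2A_3 as diameter.
Centre = midpoint of A_2A_3 = (1, 4), r² = 212/4 = 53.
r = √53 ≈ 7.280.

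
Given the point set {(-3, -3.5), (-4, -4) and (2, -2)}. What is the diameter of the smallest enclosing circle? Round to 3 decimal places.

6.325

Call the three points A, B, C in the order given.
Side lengths²: AB² = 1.25, AC² = 27.25, BC² = 40.
Since BC² = 40 ≥ 27.25 + 1.25 = 28.5, the angle opposite BC is not acute, so the smallest enclosing circle has BC as diameter.
Centre = midpoint of BC = (-1, -3), r² = 40/4 = 10.
Diameter = 2r = 2√10 ≈ 6.325.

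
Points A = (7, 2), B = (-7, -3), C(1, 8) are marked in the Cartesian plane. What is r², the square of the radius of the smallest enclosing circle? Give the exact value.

Side lengths²: AB² = 221, AC² = 72, BC² = 185.
Since AB² = 221 < 185 + 72 = 257, the triangle is acute, so the smallest enclosing circle is the circumcircle.
Circumcentre = (-15/38, 23/38), r² = 40885/722.

40885/722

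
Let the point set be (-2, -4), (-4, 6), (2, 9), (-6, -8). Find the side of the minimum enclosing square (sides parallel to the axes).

The bounding box has width 8 and height 17.
An axis-aligned square enclosing the set must have side ≥ max(width, height).
So the minimum side is max(8, 17) = 17.

17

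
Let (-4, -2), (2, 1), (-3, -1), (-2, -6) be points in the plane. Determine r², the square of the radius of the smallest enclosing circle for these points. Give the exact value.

16.25

A smallest enclosing disk is always determined by at most three of the input points on its boundary.
The farthest pair is (2, 1)–(-2, -6) with squared distance 65. The circle on this segment as diameter has centre (0, -2.5) and r² = 65/4 = 16.25.
Check (-4, -2): distance² to centre = 16.25 ≤ 16.25, so it lies inside.
All remaining points lie in this disk, and no smaller disk contains both endpoints, so this is the minimum enclosing circle.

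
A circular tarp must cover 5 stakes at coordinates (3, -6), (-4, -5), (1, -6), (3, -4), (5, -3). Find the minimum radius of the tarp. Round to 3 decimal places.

A smallest enclosing disk is always determined by at most three of the input points on its boundary.
The farthest pair is (-4, -5)–(5, -3) with squared distance 85. The circle on this segment as diameter has centre (0.5, -4) and r² = 85/4 = 21.25.
Check (3, -6): distance² to centre = 10.25 ≤ 21.25, so it lies inside.
All remaining points lie in this disk, and no smaller disk contains both endpoints, so this is the minimum enclosing circle.
r = √(21.25) ≈ 4.610.

4.610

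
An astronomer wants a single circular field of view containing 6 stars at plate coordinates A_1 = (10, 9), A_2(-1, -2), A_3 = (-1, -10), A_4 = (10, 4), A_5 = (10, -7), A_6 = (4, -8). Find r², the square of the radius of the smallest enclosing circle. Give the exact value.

By Welzl's lemma the MEC is supported by two points (diametrically opposite) or three points (on a circumcircle).
The farthest pair is A_1–A_3 with squared distance 482. The circle on this segment as diameter has centre (4.5, -0.5) and r² = 482/4 = 120.5.
Check A_2: distance² to centre = 32.5 ≤ 120.5, so it lies inside.
All remaining points lie in this disk, and no smaller disk contains both endpoints, so this is the minimum enclosing circle.

120.5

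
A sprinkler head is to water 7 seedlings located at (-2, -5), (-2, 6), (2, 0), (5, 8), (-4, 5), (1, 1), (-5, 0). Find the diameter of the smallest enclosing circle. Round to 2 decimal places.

The farthest pair is (-2, -5)–(5, 8) with squared distance 218. The circle on this segment as diameter has centre (1.5, 1.5) and r² = 218/4 = 54.5.
Check (-2, 6): distance² to centre = 32.5 ≤ 54.5, so it lies inside.
All remaining points lie in this disk, and no smaller disk contains both endpoints, so this is the minimum enclosing circle.
Diameter = 2r = 2√(54.5) ≈ 14.76.

14.76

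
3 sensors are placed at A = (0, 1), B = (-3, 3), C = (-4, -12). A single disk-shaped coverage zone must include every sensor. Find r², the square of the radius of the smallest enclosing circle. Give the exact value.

Side lengths²: AB² = 13, AC² = 185, BC² = 226.
Since BC² = 226 ≥ 185 + 13 = 198, the angle opposite BC is not acute, so the smallest enclosing circle has BC as diameter.
Centre = midpoint of BC = (-3.5, -4.5), r² = 226/4 = 56.5.

56.5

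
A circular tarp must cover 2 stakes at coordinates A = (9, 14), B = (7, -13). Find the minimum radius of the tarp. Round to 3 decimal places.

13.537

The smallest circle enclosing two points has them as diameter endpoints.
Centre = midpoint = (8, 0.5); r² = |AB|²/4 = 733/4 = 183.25.
r = √(183.25) ≈ 13.537.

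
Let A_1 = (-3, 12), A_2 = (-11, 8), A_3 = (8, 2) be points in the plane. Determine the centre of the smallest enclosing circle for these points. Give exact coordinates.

Side lengths²: A_1A_2² = 80, A_1A_3² = 221, A_2A_3² = 397.
Since A_2A_3² = 397 ≥ 221 + 80 = 301, the angle opposite A_2A_3 is not acute, so the smallest enclosing circle has A_2A_3 as diameter.
Centre = midpoint of A_2A_3 = (-1.5, 5), r² = 397/4 = 99.25.
Centre = (-1.5, 5).

(-1.5, 5)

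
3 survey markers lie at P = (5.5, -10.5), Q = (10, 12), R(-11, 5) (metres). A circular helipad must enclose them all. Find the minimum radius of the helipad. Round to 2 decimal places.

Side lengths²: PQ² = 526.5, PR² = 512.5, QR² = 490.
Since PQ² = 526.5 < 512.5 + 490 = 1002.5, the triangle is acute, so the smallest enclosing circle is the circumcircle.
Circumcentre = (47/28, 55/28), r² = 66625/392.
r = √(66625/392) ≈ 13.04.

13.04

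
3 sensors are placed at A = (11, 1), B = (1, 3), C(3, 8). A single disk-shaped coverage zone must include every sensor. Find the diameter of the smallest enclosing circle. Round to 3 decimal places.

Side lengths²: AB² = 104, AC² = 113, BC² = 29.
Since AC² = 113 < 104 + 29 = 133, the triangle is acute, so the smallest enclosing circle is the circumcircle.
Circumcentre = (343/54, 203/54), r² = 42601/1458.
Diameter = 2r = 2√(42601/1458) ≈ 10.811.

10.811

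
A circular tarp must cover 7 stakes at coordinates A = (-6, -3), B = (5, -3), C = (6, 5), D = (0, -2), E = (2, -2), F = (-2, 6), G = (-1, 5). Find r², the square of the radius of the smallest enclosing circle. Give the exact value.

The minimum enclosing circle of a finite set is fixed by two of the points (as a diameter) or three (as a circumcircle).
The farthest pair is A–C with squared distance 208. The circle on this segment as diameter has centre (0, 1) and r² = 208/4 = 52.
Check B: distance² to centre = 41 ≤ 52, so it lies inside.
All remaining points lie in this disk, and no smaller disk contains both endpoints, so this is the minimum enclosing circle.

52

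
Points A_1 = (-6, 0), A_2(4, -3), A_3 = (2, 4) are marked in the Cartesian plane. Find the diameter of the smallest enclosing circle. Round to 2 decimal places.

Side lengths²: A_1A_2² = 109, A_1A_3² = 80, A_2A_3² = 53.
Since A_1A_2² = 109 < 80 + 53 = 133, the triangle is acute, so the smallest enclosing circle is the circumcircle.
Circumcentre = (-0.71875, -0.5625), r² = 28.2080078125.
Diameter = 2r = 2√(28.2080078125) ≈ 10.62.

10.62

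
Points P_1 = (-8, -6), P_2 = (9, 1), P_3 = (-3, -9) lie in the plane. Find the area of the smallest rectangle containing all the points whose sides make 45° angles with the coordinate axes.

In coordinates u = x + y, v = x − y the rectangle is axis-aligned; the map (x,y)→(u,v) scales areas by 2.
u-values: -14, 10, -12; range = 10 − (-14) = 24.
v-values: -2, 8, 6; range = 8 − (-2) = 10.
Area = (24 × 10) / 2 = 120.

120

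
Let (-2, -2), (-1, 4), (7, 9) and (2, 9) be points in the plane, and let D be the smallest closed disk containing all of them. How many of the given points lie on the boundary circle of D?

2

The minimum enclosing circle of a finite set is fixed by two of the points (as a diameter) or three (as a circumcircle).
The farthest pair is (-2, -2)–(7, 9) with squared distance 202. The circle on this segment as diameter has centre (2.5, 3.5) and r² = 202/4 = 50.5.
Check (-1, 4): distance² to centre = 12.5 ≤ 50.5, so it lies inside.
All remaining points lie in this disk, and no smaller disk contains both endpoints, so this is the minimum enclosing circle.
The points at distance exactly r from the centre are (-2, -2), (7, 9) — 2 points.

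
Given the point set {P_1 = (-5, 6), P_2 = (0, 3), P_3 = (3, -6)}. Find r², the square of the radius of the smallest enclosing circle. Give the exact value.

Side lengths²: P_1P_2² = 34, P_1P_3² = 208, P_2P_3² = 90.
Since P_1P_3² = 208 ≥ 90 + 34 = 124, the angle opposite P_1P_3 is not acute, so the smallest enclosing circle has P_1P_3 as diameter.
Centre = midpoint of P_1P_3 = (-1, 0), r² = 208/4 = 52.

52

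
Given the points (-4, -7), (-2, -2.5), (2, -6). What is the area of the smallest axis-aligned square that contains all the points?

The bounding box has width 6 and height 4.5.
An axis-aligned square enclosing the set must have side ≥ max(width, height).
So the minimum side is max(6, 4.5) = 6.
Area = 6² = 36.

36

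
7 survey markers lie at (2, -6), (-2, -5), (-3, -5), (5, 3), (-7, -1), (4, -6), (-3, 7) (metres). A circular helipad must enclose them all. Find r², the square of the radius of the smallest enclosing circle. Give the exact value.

39785/729

By Welzl's lemma the MEC is supported by two points (diametrically opposite) or three points (on a circumcircle).
The minimum enclosing circle is determined by three boundary points: (-7, -1), (4, -6), (-3, 7).
Their circumcentre is (7/27, 10/27) with r² = 39785/729.
The farthest remaining point (2, -6) is at distance² 31793/729 ≤ 39785/729.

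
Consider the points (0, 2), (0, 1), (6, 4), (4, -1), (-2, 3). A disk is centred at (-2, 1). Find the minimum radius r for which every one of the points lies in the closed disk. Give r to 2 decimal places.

The required radius is the distance from (-2, 1) to the farthest point.
Squared distances: 5, 4, 73, 40, 4.
Maximum is 73, attained at (6, 4).
r = √73 ≈ 8.54.

8.54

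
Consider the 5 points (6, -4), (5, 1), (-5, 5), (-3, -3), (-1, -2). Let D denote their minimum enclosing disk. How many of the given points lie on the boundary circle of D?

The minimum enclosing circle of a finite set is fixed by two of the points (as a diameter) or three (as a circumcircle).
The farthest pair is (6, -4)–(-5, 5) with squared distance 202. The circle on this segment as diameter has centre (0.5, 0.5) and r² = 202/4 = 50.5.
Check (5, 1): distance² to centre = 20.5 ≤ 50.5, so it lies inside.
All remaining points lie in this disk, and no smaller disk contains both endpoints, so this is the minimum enclosing circle.
The points at distance exactly r from the centre are (6, -4), (-5, 5) — 2 points.

2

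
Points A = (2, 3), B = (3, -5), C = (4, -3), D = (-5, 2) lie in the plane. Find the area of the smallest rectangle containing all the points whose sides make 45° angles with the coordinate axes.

60

In coordinates u = x + y, v = x − y the rectangle is axis-aligned; the map (x,y)→(u,v) scales areas by 2.
u-values: 5, -2, 1, -3; range = 5 − (-3) = 8.
v-values: -1, 8, 7, -7; range = 8 − (-7) = 15.
Area = (8 × 15) / 2 = 60.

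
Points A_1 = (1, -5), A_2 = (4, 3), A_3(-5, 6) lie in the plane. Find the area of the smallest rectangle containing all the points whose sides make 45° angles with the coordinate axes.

In coordinates u = x + y, v = x − y the rectangle is axis-aligned; the map (x,y)→(u,v) scales areas by 2.
u-values: -4, 7, 1; range = 7 − (-4) = 11.
v-values: 6, 1, -11; range = 6 − (-11) = 17.
Area = (11 × 17) / 2 = 93.5.

93.5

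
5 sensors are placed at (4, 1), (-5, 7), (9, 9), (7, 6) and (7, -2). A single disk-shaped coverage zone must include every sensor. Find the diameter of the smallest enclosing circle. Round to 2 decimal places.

15.81

By Welzl's lemma the MEC is supported by two points (diametrically opposite) or three points (on a circumcircle).
The minimum enclosing circle is determined by three boundary points: (-5, 7), (9, 9), (7, -2).
Their circumcentre is (2.5, 4.5) with r² = 62.5.
The farthest remaining point (7, 6) is at distance² 22.5 ≤ 62.5.
Diameter = 2r = 2√(62.5) ≈ 15.81.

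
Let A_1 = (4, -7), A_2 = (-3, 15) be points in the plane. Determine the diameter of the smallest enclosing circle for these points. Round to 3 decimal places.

The smallest circle enclosing two points has them as diameter endpoints.
Centre = midpoint = (0.5, 4); r² = |A_1A_2|²/4 = 533/4 = 133.25.
Diameter = 2r = 2√(133.25) ≈ 23.087.

23.087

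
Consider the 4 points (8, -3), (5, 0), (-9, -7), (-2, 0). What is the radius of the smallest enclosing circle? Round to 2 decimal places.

The farthest pair is (8, -3)–(-9, -7) with squared distance 305. The circle on this segment as diameter has centre (-0.5, -5) and r² = 305/4 = 76.25.
Check (5, 0): distance² to centre = 55.25 ≤ 76.25, so it lies inside.
All remaining points lie in this disk, and no smaller disk contains both endpoints, so this is the minimum enclosing circle.
r = √(76.25) ≈ 8.73.

8.73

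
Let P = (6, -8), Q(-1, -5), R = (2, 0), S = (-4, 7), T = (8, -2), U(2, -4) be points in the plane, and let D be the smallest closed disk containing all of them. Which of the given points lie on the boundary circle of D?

P, S

By Welzl's lemma the MEC is supported by two points (diametrically opposite) or three points (on a circumcircle).
The farthest pair is P–S with squared distance 325. The circle on this segment as diameter has centre (1, -0.5) and r² = 325/4 = 81.25.
Check Q: distance² to centre = 24.25 ≤ 81.25, so it lies inside.
All remaining points lie in this disk, and no smaller disk contains both endpoints, so this is the minimum enclosing circle.
The points at distance exactly r from the centre are P, S — 2 points.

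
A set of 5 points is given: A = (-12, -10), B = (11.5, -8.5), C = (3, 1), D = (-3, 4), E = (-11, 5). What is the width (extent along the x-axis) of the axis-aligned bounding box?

max x = 11.5, min x = -12, so width = 23.5.

23.5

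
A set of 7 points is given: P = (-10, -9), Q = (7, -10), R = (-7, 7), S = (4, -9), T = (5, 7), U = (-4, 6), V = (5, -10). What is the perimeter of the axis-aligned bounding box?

Width = max x − min x = 7 − (-10) = 17.
Height = max y − min y = 7 − (-10) = 17.
Perimeter = 2(17 + 17) = 68.

68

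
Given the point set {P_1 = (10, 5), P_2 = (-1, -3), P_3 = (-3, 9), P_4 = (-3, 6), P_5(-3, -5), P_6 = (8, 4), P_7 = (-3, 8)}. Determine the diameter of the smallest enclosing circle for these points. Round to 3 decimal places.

17.160

The minimum enclosing circle of a finite set is fixed by two of the points (as a diameter) or three (as a circumcircle).
The minimum enclosing circle is determined by three boundary points: P_1, P_3, P_5.
Their circumcentre is (51/26, 2) with r² = 49765/676.
The farthest remaining point P_7 is at distance² 40977/676 ≤ 49765/676.
Diameter = 2r = 2√(49765/676) ≈ 17.160.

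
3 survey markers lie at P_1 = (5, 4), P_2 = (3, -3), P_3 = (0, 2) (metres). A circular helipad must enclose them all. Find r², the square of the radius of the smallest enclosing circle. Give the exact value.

Side lengths²: P_1P_2² = 53, P_1P_3² = 29, P_2P_3² = 34.
Since P_1P_2² = 53 < 34 + 29 = 63, the triangle is acute, so the smallest enclosing circle is the circumcircle.
Circumcentre = (213/62, 41/62), r² = 26129/1922.

26129/1922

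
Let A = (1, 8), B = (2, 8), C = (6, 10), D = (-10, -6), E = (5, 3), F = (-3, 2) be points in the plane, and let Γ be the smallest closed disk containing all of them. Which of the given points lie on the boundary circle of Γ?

The farthest pair is C–D with squared distance 512. The circle on this segment as diameter has centre (-2, 2) and r² = 512/4 = 128.
Check A: distance² to centre = 45 ≤ 128, so it lies inside.
All remaining points lie in this disk, and no smaller disk contains both endpoints, so this is the minimum enclosing circle.
The points at distance exactly r from the centre are C, D — 2 points.

C, D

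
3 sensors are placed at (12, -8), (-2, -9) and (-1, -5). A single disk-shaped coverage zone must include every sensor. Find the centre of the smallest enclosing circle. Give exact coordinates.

Call the three points A, B, C in the order given.
Side lengths²: AB² = 197, AC² = 178, BC² = 17.
Since AB² = 197 ≥ 178 + 17 = 195, the angle opposite AB is not acute, so the smallest enclosing circle has AB as diameter.
Centre = midpoint of AB = (5, -8.5), r² = 197/4 = 49.25.
Centre = (5, -8.5).

(5, -8.5)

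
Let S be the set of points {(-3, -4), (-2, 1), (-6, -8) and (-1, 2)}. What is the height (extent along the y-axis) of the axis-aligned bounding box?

10

max y = 2, min y = -8, so height = 10.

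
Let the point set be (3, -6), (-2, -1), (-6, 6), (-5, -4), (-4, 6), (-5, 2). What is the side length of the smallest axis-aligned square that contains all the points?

12

The bounding box has width 9 and height 12.
An axis-aligned square enclosing the set must have side ≥ max(width, height).
So the minimum side is max(9, 12) = 12.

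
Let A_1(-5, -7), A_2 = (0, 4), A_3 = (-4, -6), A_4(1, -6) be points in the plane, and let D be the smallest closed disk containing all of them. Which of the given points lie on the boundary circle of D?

A_1, A_2

A smallest enclosing disk is always determined by at most three of the input points on its boundary.
The farthest pair is A_1–A_2 with squared distance 146. The circle on this segment as diameter has centre (-2.5, -1.5) and r² = 146/4 = 36.5.
Check A_3: distance² to centre = 22.5 ≤ 36.5, so it lies inside.
All remaining points lie in this disk, and no smaller disk contains both endpoints, so this is the minimum enclosing circle.
The points at distance exactly r from the centre are A_1, A_2 — 2 points.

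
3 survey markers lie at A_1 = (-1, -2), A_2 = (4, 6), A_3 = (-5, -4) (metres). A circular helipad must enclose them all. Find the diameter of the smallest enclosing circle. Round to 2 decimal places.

Side lengths²: A_1A_2² = 89, A_1A_3² = 20, A_2A_3² = 181.
Since A_2A_3² = 181 ≥ 89 + 20 = 109, the angle opposite A_2A_3 is not acute, so the smallest enclosing circle has A_2A_3 as diameter.
Centre = midpoint of A_2A_3 = (-0.5, 1), r² = 181/4 = 45.25.
Diameter = 2r = 2√(45.25) ≈ 13.45.

13.45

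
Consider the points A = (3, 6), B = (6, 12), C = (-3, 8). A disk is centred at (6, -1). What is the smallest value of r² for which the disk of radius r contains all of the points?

169

The required radius is the distance from (6, -1) to the farthest point.
Squared distances: 58, 169, 162.
Maximum is 169, attained at B.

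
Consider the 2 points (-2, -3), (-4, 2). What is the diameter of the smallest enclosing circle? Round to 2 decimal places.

5.39

The smallest circle enclosing two points has them as diameter endpoints.
Centre = midpoint = (-3, -0.5); r² = |(-2, -3)−(-4, 2)|²/4 = 29/4 = 7.25.
Diameter = 2r = 2√(7.25) ≈ 5.39.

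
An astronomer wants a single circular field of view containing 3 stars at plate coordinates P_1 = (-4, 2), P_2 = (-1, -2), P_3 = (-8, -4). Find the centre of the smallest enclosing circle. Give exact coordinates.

(-165/34, -30/17)

Side lengths²: P_1P_2² = 25, P_1P_3² = 52, P_2P_3² = 53.
Since P_2P_3² = 53 < 52 + 25 = 77, the triangle is acute, so the smallest enclosing circle is the circumcircle.
Circumcentre = (-165/34, -30/17), r² = 17225/1156.
Centre = (-165/34, -30/17).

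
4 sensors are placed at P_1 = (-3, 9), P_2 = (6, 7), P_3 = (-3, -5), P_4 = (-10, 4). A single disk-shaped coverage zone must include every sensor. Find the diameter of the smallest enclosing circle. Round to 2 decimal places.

By Welzl's lemma the MEC is supported by two points (diametrically opposite) or three points (on a circumcircle).
The minimum enclosing circle is determined by three boundary points: P_2, P_3, P_4.
Their circumcentre is (-35/22, 73/22) with r² = 17225/242.
The farthest remaining point P_1 is at distance² 8293/242 ≤ 17225/242.
Diameter = 2r = 2√(17225/242) ≈ 16.87.

16.87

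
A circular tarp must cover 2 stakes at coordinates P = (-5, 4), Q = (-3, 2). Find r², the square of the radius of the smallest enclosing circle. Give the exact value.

2

The smallest circle enclosing two points has them as diameter endpoints.
Centre = midpoint = (-4, 3); r² = |PQ|²/4 = 8/4 = 2.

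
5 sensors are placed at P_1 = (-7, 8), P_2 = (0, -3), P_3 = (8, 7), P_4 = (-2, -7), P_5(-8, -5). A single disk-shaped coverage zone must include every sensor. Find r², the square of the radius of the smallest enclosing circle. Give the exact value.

100

The minimum enclosing circle of a finite set is fixed by two of the points (as a diameter) or three (as a circumcircle).
The farthest pair is P_3–P_5 with squared distance 400. The circle on this segment as diameter has centre (0, 1) and r² = 400/4 = 100.
Check P_1: distance² to centre = 98 ≤ 100, so it lies inside.
All remaining points lie in this disk, and no smaller disk contains both endpoints, so this is the minimum enclosing circle.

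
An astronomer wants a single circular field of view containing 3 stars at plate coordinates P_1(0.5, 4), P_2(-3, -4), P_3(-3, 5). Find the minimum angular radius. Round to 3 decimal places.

4.541

Side lengths²: P_1P_2² = 76.25, P_1P_3² = 13.25, P_2P_3² = 81.
Since P_2P_3² = 81 < 76.25 + 13.25 = 89.5, the triangle is acute, so the smallest enclosing circle is the circumcircle.
Circumcentre = (-67/28, 0.5), r² = 16165/784.
r = √(16165/784) ≈ 4.541.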